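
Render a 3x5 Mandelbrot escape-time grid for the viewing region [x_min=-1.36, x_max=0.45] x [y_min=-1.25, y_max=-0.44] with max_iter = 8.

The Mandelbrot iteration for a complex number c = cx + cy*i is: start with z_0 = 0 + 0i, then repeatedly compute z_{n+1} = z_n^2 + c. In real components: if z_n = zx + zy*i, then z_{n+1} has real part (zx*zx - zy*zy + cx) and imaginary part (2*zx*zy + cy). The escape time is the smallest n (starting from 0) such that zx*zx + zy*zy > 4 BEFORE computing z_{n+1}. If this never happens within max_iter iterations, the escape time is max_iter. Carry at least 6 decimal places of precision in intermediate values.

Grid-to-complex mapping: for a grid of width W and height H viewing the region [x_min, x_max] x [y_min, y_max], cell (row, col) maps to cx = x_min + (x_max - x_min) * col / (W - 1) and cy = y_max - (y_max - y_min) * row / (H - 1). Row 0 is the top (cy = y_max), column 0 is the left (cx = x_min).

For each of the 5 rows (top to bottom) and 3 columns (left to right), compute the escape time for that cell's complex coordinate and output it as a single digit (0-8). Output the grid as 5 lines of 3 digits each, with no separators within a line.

Answer: 486
385
353
342
232

Derivation:
(row=0, col=0): c = -1.3600 + -0.4400i → escape time 4
(row=0, col=1): c = -0.4550 + -0.4400i → escape time 8
(row=0, col=2): c = 0.4500 + -0.4400i → escape time 6
(row=1, col=0): c = -1.3600 + -0.6425i → escape time 3
(row=1, col=1): c = -0.4550 + -0.6425i → escape time 8
(row=1, col=2): c = 0.4500 + -0.6425i → escape time 5
(row=2, col=0): c = -1.3600 + -0.8450i → escape time 3
(row=2, col=1): c = -0.4550 + -0.8450i → escape time 5
(row=2, col=2): c = 0.4500 + -0.8450i → escape time 3
(row=3, col=0): c = -1.3600 + -1.0475i → escape time 3
(row=3, col=1): c = -0.4550 + -1.0475i → escape time 4
(row=3, col=2): c = 0.4500 + -1.0475i → escape time 2
(row=4, col=0): c = -1.3600 + -1.2500i → escape time 2
(row=4, col=1): c = -0.4550 + -1.2500i → escape time 3
(row=4, col=2): c = 0.4500 + -1.2500i → escape time 2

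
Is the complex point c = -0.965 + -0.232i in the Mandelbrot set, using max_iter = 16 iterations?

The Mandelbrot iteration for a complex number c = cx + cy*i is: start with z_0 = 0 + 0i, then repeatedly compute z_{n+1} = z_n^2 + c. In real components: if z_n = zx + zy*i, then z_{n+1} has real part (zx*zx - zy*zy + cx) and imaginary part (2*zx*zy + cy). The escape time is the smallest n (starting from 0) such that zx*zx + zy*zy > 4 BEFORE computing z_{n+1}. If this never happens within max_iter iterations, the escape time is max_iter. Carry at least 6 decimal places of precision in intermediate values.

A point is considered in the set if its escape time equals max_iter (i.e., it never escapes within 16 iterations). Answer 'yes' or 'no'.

Answer: yes

Derivation:
z_0 = 0 + 0i, c = -0.9650 + -0.2320i
Iter 1: z = -0.9650 + -0.2320i, |z|^2 = 0.9850
Iter 2: z = -0.0876 + 0.2158i, |z|^2 = 0.0542
Iter 3: z = -1.0039 + -0.2698i, |z|^2 = 1.0806
Iter 4: z = -0.0300 + 0.3097i, |z|^2 = 0.0968
Iter 5: z = -1.0600 + -0.2506i, |z|^2 = 1.1864
Iter 6: z = 0.0958 + 0.2993i, |z|^2 = 0.0987
Iter 7: z = -1.0454 + -0.1746i, |z|^2 = 1.1233
Iter 8: z = 0.0973 + 0.1331i, |z|^2 = 0.0272
Iter 9: z = -0.9733 + -0.2061i, |z|^2 = 0.9897
Iter 10: z = -0.0602 + 0.1692i, |z|^2 = 0.0322
Iter 11: z = -0.9900 + -0.2524i, |z|^2 = 1.0438
Iter 12: z = -0.0486 + 0.2677i, |z|^2 = 0.0740
Iter 13: z = -1.0343 + -0.2580i, |z|^2 = 1.1364
Iter 14: z = 0.0382 + 0.3018i, |z|^2 = 0.0925
Iter 15: z = -1.0546 + -0.2089i, |z|^2 = 1.1559
Did not escape in 16 iterations → in set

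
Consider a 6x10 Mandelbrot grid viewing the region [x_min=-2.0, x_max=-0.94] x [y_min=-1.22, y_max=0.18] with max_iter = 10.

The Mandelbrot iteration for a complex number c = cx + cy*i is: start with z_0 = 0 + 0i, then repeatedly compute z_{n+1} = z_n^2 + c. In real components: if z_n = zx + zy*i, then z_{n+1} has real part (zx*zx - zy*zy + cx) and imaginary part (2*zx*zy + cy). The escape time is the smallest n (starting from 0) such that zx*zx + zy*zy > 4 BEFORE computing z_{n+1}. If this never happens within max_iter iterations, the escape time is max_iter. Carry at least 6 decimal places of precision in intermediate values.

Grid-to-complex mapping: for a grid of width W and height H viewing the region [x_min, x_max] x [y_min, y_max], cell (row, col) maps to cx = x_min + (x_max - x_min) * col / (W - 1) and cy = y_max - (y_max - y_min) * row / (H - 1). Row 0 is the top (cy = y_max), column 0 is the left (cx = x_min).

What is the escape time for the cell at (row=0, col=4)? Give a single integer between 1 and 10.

Answer: 10

Derivation:
z_0 = 0 + 0i, c = -1.1520 + 0.1800i
Iter 1: z = -1.1520 + 0.1800i, |z|^2 = 1.3595
Iter 2: z = 0.1427 + -0.2347i, |z|^2 = 0.0755
Iter 3: z = -1.1867 + 0.1130i, |z|^2 = 1.4211
Iter 4: z = 0.2436 + -0.0882i, |z|^2 = 0.0671
Iter 5: z = -1.1005 + 0.1370i, |z|^2 = 1.2298
Iter 6: z = 0.0402 + -0.1216i, |z|^2 = 0.0164
Iter 7: z = -1.1652 + 0.1702i, |z|^2 = 1.3866
Iter 8: z = 0.1766 + -0.2167i, |z|^2 = 0.0781
Iter 9: z = -1.1677 + 0.1035i, |z|^2 = 1.3743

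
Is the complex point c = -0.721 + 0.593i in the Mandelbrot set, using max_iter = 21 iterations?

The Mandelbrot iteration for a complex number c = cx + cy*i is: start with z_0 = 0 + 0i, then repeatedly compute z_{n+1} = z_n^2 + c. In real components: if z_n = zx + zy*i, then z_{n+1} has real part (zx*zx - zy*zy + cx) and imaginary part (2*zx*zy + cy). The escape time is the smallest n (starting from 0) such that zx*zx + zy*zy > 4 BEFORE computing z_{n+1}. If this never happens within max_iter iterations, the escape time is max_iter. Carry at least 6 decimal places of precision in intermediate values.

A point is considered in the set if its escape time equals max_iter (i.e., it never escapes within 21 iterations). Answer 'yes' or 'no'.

Answer: no

Derivation:
z_0 = 0 + 0i, c = -0.7210 + 0.5930i
Iter 1: z = -0.7210 + 0.5930i, |z|^2 = 0.8715
Iter 2: z = -0.5528 + -0.2621i, |z|^2 = 0.3743
Iter 3: z = -0.4841 + 0.8828i, |z|^2 = 1.0137
Iter 4: z = -1.2660 + -0.2617i, |z|^2 = 1.6712
Iter 5: z = 0.8132 + 1.2557i, |z|^2 = 2.2379
Iter 6: z = -1.6364 + 2.6351i, |z|^2 = 9.6217
Escaped at iteration 6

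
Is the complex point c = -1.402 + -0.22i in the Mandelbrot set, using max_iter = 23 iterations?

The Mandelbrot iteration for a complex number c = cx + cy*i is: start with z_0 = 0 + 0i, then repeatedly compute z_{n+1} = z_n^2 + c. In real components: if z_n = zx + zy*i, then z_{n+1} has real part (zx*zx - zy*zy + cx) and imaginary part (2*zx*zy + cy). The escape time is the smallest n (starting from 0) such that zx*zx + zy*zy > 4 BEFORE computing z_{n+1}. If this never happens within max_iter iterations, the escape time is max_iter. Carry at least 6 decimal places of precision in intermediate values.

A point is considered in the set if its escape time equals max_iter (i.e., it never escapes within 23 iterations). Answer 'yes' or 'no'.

Answer: no

Derivation:
z_0 = 0 + 0i, c = -1.4020 + -0.2200i
Iter 1: z = -1.4020 + -0.2200i, |z|^2 = 2.0140
Iter 2: z = 0.5152 + 0.3969i, |z|^2 = 0.4229
Iter 3: z = -1.2941 + 0.1889i, |z|^2 = 1.7103
Iter 4: z = 0.2369 + -0.7090i, |z|^2 = 0.5589
Iter 5: z = -1.8486 + -0.5560i, |z|^2 = 3.7264
Iter 6: z = 1.7061 + 1.8356i, |z|^2 = 6.2803
Escaped at iteration 6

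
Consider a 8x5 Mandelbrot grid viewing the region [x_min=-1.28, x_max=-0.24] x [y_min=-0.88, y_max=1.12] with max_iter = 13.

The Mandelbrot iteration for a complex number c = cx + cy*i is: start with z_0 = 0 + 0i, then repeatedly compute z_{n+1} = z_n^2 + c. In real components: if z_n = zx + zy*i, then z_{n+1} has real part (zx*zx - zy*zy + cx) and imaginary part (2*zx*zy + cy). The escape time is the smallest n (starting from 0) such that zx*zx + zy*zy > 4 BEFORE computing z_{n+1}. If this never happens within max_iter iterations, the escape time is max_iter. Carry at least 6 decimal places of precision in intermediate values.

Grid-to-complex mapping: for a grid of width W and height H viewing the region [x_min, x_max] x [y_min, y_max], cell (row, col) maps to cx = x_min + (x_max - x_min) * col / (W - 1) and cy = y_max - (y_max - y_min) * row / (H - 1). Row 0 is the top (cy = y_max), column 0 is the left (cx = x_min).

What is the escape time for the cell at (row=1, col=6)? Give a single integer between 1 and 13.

z_0 = 0 + 0i, c = -0.3886 + 0.6200i
Iter 1: z = -0.3886 + 0.6200i, |z|^2 = 0.5354
Iter 2: z = -0.6220 + 0.1382i, |z|^2 = 0.4060
Iter 3: z = -0.0208 + 0.4481i, |z|^2 = 0.2012
Iter 4: z = -0.5889 + 0.6014i, |z|^2 = 0.7085
Iter 5: z = -0.4033 + -0.0883i, |z|^2 = 0.1705
Iter 6: z = -0.2337 + 0.6913i, |z|^2 = 0.5325
Iter 7: z = -0.8118 + 0.2969i, |z|^2 = 0.7472
Iter 8: z = 0.1823 + 0.1379i, |z|^2 = 0.0523
Iter 9: z = -0.3744 + 0.6703i, |z|^2 = 0.5894
Iter 10: z = -0.6977 + 0.1181i, |z|^2 = 0.5008
Iter 11: z = 0.0843 + 0.4551i, |z|^2 = 0.2143
Iter 12: z = -0.5886 + 0.6967i, |z|^2 = 0.8319

Answer: 13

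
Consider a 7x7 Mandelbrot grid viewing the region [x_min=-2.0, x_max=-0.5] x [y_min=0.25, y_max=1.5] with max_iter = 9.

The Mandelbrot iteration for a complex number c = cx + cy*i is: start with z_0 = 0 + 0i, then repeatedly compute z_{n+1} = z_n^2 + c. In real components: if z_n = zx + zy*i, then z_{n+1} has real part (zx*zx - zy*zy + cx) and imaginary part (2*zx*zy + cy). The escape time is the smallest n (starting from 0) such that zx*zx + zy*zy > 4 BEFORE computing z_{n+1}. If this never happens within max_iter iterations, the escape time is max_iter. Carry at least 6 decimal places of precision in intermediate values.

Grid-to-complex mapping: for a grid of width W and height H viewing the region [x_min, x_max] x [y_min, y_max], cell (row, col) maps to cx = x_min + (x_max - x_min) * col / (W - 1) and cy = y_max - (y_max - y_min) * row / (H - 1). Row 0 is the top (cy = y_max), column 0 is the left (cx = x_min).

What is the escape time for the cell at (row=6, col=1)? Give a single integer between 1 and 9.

z_0 = 0 + 0i, c = -1.7500 + 0.2500i
Iter 1: z = -1.7500 + 0.2500i, |z|^2 = 3.1250
Iter 2: z = 1.2500 + -0.6250i, |z|^2 = 1.9531
Iter 3: z = -0.5781 + -1.3125i, |z|^2 = 2.0569
Iter 4: z = -3.1384 + 1.7676i, |z|^2 = 12.9741
Escaped at iteration 4

Answer: 4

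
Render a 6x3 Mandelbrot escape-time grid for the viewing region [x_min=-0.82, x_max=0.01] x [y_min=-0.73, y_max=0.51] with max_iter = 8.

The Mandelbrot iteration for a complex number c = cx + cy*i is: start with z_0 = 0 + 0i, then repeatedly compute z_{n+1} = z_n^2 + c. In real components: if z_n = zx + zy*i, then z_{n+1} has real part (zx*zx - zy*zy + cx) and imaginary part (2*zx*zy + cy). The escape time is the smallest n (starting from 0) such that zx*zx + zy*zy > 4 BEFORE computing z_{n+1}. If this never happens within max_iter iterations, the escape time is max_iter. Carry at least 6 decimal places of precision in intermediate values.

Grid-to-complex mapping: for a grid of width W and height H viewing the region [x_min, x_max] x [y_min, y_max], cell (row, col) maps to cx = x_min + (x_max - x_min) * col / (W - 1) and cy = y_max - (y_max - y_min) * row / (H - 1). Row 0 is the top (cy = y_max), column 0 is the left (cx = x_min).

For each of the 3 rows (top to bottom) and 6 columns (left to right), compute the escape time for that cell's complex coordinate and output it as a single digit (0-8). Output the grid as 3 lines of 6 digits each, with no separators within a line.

(row=0, col=0): c = -0.8200 + 0.5100i → escape time 6
(row=0, col=1): c = -0.6540 + 0.5100i → escape time 8
(row=0, col=2): c = -0.4880 + 0.5100i → escape time 8
(row=0, col=3): c = -0.3220 + 0.5100i → escape time 8
(row=0, col=4): c = -0.1560 + 0.5100i → escape time 8
(row=0, col=5): c = 0.0100 + 0.5100i → escape time 8
(row=1, col=0): c = -0.8200 + -0.1100i → escape time 8
(row=1, col=1): c = -0.6540 + -0.1100i → escape time 8
(row=1, col=2): c = -0.4880 + -0.1100i → escape time 8
(row=1, col=3): c = -0.3220 + -0.1100i → escape time 8
(row=1, col=4): c = -0.1560 + -0.1100i → escape time 8
(row=1, col=5): c = 0.0100 + -0.1100i → escape time 8
(row=2, col=0): c = -0.8200 + -0.7300i → escape time 4
(row=2, col=1): c = -0.6540 + -0.7300i → escape time 5
(row=2, col=2): c = -0.4880 + -0.7300i → escape time 6
(row=2, col=3): c = -0.3220 + -0.7300i → escape time 8
(row=2, col=4): c = -0.1560 + -0.7300i → escape time 8
(row=2, col=5): c = 0.0100 + -0.7300i → escape time 8

Answer: 688888
888888
456888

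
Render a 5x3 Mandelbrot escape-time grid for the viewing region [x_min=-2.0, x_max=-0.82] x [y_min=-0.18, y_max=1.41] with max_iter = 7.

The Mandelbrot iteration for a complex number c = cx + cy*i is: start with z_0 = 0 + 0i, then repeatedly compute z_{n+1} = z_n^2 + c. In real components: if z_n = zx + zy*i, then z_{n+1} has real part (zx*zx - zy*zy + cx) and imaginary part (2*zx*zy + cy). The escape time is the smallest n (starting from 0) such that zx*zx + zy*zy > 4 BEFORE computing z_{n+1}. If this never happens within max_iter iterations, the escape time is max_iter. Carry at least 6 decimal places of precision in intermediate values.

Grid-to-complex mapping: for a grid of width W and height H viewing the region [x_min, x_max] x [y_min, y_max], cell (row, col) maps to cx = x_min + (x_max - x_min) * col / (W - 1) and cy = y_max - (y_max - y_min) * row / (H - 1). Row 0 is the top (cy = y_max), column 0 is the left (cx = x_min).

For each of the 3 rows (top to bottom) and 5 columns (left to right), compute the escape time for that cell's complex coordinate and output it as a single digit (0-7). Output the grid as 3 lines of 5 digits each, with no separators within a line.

Answer: 11222
13345
14777

Derivation:
(row=0, col=0): c = -2.0000 + 1.4100i → escape time 1
(row=0, col=1): c = -1.7050 + 1.4100i → escape time 1
(row=0, col=2): c = -1.4100 + 1.4100i → escape time 2
(row=0, col=3): c = -1.1150 + 1.4100i → escape time 2
(row=0, col=4): c = -0.8200 + 1.4100i → escape time 2
(row=1, col=0): c = -2.0000 + 0.6150i → escape time 1
(row=1, col=1): c = -1.7050 + 0.6150i → escape time 3
(row=1, col=2): c = -1.4100 + 0.6150i → escape time 3
(row=1, col=3): c = -1.1150 + 0.6150i → escape time 4
(row=1, col=4): c = -0.8200 + 0.6150i → escape time 5
(row=2, col=0): c = -2.0000 + -0.1800i → escape time 1
(row=2, col=1): c = -1.7050 + -0.1800i → escape time 4
(row=2, col=2): c = -1.4100 + -0.1800i → escape time 7
(row=2, col=3): c = -1.1150 + -0.1800i → escape time 7
(row=2, col=4): c = -0.8200 + -0.1800i → escape time 7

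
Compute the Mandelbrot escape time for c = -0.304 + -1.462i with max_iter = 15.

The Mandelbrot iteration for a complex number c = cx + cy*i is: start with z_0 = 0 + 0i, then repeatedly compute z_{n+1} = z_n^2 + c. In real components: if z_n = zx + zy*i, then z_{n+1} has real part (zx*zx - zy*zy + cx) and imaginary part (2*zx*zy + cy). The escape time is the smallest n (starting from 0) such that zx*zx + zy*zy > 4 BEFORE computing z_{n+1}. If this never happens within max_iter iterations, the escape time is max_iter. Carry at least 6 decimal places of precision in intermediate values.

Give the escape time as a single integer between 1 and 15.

z_0 = 0 + 0i, c = -0.3040 + -1.4620i
Iter 1: z = -0.3040 + -1.4620i, |z|^2 = 2.2299
Iter 2: z = -2.3490 + -0.5731i, |z|^2 = 5.8464
Escaped at iteration 2

Answer: 2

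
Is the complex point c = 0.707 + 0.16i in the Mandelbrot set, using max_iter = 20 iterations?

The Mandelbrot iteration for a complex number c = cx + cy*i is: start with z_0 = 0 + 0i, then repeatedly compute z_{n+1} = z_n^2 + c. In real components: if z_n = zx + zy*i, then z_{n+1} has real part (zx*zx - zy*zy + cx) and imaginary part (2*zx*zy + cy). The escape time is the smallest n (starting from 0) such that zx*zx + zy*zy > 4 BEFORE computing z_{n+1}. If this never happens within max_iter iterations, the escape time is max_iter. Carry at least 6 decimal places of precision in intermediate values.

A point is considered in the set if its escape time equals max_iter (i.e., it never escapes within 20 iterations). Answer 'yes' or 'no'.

Answer: no

Derivation:
z_0 = 0 + 0i, c = 0.7070 + 0.1600i
Iter 1: z = 0.7070 + 0.1600i, |z|^2 = 0.5254
Iter 2: z = 1.1812 + 0.3862i, |z|^2 = 1.5445
Iter 3: z = 1.9532 + 1.0725i, |z|^2 = 4.9651
Escaped at iteration 3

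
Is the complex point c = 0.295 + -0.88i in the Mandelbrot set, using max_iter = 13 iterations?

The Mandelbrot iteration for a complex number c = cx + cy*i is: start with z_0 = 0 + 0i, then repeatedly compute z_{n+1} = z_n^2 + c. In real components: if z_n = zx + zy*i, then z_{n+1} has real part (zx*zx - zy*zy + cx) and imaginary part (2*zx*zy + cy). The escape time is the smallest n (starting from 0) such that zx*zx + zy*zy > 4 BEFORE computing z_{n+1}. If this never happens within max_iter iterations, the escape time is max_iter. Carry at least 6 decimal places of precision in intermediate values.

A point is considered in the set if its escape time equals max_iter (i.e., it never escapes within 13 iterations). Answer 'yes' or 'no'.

Answer: no

Derivation:
z_0 = 0 + 0i, c = 0.2950 + -0.8800i
Iter 1: z = 0.2950 + -0.8800i, |z|^2 = 0.8614
Iter 2: z = -0.3924 + -1.3992i, |z|^2 = 2.1117
Iter 3: z = -1.5088 + 0.2180i, |z|^2 = 2.3240
Iter 4: z = 2.5240 + -1.5379i, |z|^2 = 8.7355
Escaped at iteration 4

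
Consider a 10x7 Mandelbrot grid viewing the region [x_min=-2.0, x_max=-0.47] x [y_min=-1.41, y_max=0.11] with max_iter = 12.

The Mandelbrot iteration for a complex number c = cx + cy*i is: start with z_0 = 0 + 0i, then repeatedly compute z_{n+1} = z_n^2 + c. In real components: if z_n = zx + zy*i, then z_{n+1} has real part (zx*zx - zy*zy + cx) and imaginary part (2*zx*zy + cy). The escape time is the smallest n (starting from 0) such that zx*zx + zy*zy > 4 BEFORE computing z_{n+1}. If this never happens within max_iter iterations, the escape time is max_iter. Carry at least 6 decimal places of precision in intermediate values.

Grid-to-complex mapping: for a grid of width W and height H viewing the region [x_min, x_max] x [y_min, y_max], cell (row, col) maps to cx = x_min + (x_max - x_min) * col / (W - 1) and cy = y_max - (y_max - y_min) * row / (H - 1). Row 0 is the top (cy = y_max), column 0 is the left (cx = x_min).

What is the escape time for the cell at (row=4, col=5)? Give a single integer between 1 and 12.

Answer: 3

Derivation:
z_0 = 0 + 0i, c = -1.1500 + -0.9033i
Iter 1: z = -1.1500 + -0.9033i, |z|^2 = 2.1385
Iter 2: z = -0.6435 + 1.1743i, |z|^2 = 1.7932
Iter 3: z = -2.1150 + -2.4147i, |z|^2 = 10.3039
Escaped at iteration 3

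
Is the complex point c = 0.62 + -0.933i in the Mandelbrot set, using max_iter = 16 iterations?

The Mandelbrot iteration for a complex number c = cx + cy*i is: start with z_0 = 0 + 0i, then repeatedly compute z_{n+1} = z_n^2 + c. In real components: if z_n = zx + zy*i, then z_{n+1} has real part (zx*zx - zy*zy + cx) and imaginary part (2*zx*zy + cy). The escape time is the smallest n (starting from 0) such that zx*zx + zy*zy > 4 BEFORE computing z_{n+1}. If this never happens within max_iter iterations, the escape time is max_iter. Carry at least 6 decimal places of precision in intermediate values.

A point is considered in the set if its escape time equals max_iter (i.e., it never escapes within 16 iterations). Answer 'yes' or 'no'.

z_0 = 0 + 0i, c = 0.6200 + -0.9330i
Iter 1: z = 0.6200 + -0.9330i, |z|^2 = 1.2549
Iter 2: z = 0.1339 + -2.0899i, |z|^2 = 4.3857
Escaped at iteration 2

Answer: no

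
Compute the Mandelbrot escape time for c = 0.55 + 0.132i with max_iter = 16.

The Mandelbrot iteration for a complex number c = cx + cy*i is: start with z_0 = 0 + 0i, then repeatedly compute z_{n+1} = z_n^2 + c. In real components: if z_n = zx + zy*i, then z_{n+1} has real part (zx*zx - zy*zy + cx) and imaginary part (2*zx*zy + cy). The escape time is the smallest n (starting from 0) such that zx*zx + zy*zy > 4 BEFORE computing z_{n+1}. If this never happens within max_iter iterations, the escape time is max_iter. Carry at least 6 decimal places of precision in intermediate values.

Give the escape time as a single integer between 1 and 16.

z_0 = 0 + 0i, c = 0.5500 + 0.1320i
Iter 1: z = 0.5500 + 0.1320i, |z|^2 = 0.3199
Iter 2: z = 0.8351 + 0.2772i, |z|^2 = 0.7742
Iter 3: z = 1.1705 + 0.5950i, |z|^2 = 1.7241
Iter 4: z = 1.5661 + 1.5248i, |z|^2 = 4.7778
Escaped at iteration 4

Answer: 4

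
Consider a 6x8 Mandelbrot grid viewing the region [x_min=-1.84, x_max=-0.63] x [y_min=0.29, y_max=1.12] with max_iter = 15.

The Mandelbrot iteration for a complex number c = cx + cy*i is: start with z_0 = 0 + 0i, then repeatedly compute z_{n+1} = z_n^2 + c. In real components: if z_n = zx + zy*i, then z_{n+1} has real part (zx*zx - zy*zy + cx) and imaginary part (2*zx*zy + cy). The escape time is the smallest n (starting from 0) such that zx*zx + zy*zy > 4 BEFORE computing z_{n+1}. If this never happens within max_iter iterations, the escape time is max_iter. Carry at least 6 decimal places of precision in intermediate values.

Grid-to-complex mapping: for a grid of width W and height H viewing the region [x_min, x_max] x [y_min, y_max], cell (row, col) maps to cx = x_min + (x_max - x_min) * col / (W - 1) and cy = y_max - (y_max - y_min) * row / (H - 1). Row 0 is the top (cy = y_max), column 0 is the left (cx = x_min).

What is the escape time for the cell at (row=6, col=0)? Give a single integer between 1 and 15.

Answer: 3

Derivation:
z_0 = 0 + 0i, c = -1.8400 + 0.4086i
Iter 1: z = -1.8400 + 0.4086i, |z|^2 = 3.5525
Iter 2: z = 1.3787 + -1.0950i, |z|^2 = 3.0997
Iter 3: z = -1.1382 + -2.6106i, |z|^2 = 8.1110
Escaped at iteration 3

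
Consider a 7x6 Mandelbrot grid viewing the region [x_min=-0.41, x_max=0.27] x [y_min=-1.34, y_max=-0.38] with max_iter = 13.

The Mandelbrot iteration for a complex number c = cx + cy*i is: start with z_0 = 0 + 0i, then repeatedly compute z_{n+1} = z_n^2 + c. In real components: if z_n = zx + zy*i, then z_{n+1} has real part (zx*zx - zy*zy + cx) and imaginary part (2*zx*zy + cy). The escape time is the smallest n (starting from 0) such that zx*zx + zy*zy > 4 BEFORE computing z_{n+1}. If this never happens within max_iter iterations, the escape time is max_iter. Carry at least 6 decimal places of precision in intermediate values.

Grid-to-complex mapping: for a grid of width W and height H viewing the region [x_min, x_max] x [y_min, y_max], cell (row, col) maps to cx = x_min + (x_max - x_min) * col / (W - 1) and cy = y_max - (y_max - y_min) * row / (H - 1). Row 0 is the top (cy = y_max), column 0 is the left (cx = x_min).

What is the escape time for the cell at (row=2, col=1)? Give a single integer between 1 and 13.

z_0 = 0 + 0i, c = -0.2967 + -0.7640i
Iter 1: z = -0.2967 + -0.7640i, |z|^2 = 0.6717
Iter 2: z = -0.7924 + -0.3107i, |z|^2 = 0.7244
Iter 3: z = 0.2346 + -0.2716i, |z|^2 = 0.1288
Iter 4: z = -0.3154 + -0.8915i, |z|^2 = 0.8942
Iter 5: z = -0.9919 + -0.2016i, |z|^2 = 1.0245
Iter 6: z = 0.6465 + -0.3640i, |z|^2 = 0.5505
Iter 7: z = -0.0111 + -1.2346i, |z|^2 = 1.5245
Iter 8: z = -1.8209 + -0.7365i, |z|^2 = 3.8581
Iter 9: z = 2.4765 + 1.9182i, |z|^2 = 9.8126
Escaped at iteration 9

Answer: 9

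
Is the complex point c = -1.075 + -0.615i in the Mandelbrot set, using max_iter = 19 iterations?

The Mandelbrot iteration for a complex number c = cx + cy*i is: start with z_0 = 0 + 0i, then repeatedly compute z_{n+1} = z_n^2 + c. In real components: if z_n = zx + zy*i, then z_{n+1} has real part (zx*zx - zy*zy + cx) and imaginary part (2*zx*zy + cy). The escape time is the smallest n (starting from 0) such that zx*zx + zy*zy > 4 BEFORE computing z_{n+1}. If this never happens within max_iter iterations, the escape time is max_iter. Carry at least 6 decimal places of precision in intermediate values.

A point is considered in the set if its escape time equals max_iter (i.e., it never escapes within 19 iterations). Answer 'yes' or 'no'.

z_0 = 0 + 0i, c = -1.0750 + -0.6150i
Iter 1: z = -1.0750 + -0.6150i, |z|^2 = 1.5338
Iter 2: z = -0.2976 + 0.7072i, |z|^2 = 0.5888
Iter 3: z = -1.4866 + -1.0360i, |z|^2 = 3.2833
Iter 4: z = 0.0619 + 2.4652i, |z|^2 = 6.0809
Escaped at iteration 4

Answer: no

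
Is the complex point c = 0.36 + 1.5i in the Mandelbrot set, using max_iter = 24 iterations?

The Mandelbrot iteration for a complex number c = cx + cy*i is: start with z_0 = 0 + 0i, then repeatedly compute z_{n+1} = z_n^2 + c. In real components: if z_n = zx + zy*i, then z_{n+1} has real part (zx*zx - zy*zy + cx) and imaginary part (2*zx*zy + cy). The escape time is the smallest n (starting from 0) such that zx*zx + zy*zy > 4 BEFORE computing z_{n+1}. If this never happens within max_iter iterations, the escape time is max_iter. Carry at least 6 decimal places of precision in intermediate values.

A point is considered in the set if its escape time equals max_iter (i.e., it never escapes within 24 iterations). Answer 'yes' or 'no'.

Answer: no

Derivation:
z_0 = 0 + 0i, c = 0.3600 + 1.5000i
Iter 1: z = 0.3600 + 1.5000i, |z|^2 = 2.3796
Iter 2: z = -1.7604 + 2.5800i, |z|^2 = 9.7554
Escaped at iteration 2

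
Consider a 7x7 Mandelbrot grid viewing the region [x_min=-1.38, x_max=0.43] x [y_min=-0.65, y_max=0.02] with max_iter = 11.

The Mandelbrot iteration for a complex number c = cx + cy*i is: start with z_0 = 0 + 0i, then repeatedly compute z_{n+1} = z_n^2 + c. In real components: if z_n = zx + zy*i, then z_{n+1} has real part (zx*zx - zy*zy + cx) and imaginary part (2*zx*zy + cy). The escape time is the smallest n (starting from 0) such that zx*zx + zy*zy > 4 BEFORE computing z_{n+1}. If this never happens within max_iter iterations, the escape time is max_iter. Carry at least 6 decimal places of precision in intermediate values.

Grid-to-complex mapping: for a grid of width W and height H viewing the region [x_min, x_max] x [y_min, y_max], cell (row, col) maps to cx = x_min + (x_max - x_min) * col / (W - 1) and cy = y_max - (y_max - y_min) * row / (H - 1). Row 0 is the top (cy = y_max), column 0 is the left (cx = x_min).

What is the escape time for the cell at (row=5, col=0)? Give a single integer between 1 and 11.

z_0 = 0 + 0i, c = -1.3800 + -0.5383i
Iter 1: z = -1.3800 + -0.5383i, |z|^2 = 2.1942
Iter 2: z = 0.2346 + 0.9475i, |z|^2 = 0.9527
Iter 3: z = -2.2227 + -0.0938i, |z|^2 = 4.9490
Escaped at iteration 3

Answer: 3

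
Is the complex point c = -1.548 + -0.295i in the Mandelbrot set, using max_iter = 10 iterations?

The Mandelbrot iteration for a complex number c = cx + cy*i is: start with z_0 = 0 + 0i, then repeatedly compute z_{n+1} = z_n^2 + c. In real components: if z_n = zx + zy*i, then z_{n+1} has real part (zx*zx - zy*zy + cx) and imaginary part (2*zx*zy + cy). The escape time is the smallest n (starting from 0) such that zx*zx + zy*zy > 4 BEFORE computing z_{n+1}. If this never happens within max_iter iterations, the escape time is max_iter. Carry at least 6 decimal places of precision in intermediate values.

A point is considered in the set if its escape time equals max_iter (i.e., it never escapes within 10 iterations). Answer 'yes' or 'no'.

Answer: no

Derivation:
z_0 = 0 + 0i, c = -1.5480 + -0.2950i
Iter 1: z = -1.5480 + -0.2950i, |z|^2 = 2.4833
Iter 2: z = 0.7613 + 0.6183i, |z|^2 = 0.9619
Iter 3: z = -1.3508 + 0.6464i, |z|^2 = 2.2425
Iter 4: z = -0.1413 + -2.0414i, |z|^2 = 4.1871
Escaped at iteration 4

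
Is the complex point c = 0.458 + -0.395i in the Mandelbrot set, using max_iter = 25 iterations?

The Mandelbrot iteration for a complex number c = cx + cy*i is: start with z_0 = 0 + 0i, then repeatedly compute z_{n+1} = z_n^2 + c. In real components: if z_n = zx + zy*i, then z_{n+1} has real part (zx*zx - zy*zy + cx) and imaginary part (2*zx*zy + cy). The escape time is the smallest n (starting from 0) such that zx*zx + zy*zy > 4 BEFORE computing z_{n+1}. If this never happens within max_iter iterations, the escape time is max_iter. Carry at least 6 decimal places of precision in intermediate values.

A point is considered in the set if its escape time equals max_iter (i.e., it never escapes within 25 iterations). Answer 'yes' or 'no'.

Answer: no

Derivation:
z_0 = 0 + 0i, c = 0.4580 + -0.3950i
Iter 1: z = 0.4580 + -0.3950i, |z|^2 = 0.3658
Iter 2: z = 0.5117 + -0.7568i, |z|^2 = 0.8347
Iter 3: z = 0.1471 + -1.1696i, |z|^2 = 1.3896
Iter 4: z = -0.8883 + -0.7391i, |z|^2 = 1.3353
Iter 5: z = 0.7008 + 0.9181i, |z|^2 = 1.3340
Iter 6: z = 0.1063 + 0.8918i, |z|^2 = 0.8066
Iter 7: z = -0.3260 + -0.2054i, |z|^2 = 0.1485
Iter 8: z = 0.5221 + -0.2611i, |z|^2 = 0.3407
Iter 9: z = 0.6624 + -0.6676i, |z|^2 = 0.8845
Iter 10: z = 0.4511 + -1.2794i, |z|^2 = 1.8405
Iter 11: z = -0.9755 + -1.5494i, |z|^2 = 3.3521
Iter 12: z = -0.9911 + 2.6277i, |z|^2 = 7.8870
Escaped at iteration 12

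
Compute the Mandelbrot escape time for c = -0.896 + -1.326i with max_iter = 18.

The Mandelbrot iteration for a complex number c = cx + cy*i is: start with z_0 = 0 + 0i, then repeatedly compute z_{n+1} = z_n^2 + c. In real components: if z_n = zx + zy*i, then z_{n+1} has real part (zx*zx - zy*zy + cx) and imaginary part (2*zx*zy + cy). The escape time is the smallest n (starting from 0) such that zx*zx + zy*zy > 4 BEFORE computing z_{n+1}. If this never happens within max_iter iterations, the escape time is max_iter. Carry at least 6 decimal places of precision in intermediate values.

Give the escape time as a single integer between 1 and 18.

Answer: 2

Derivation:
z_0 = 0 + 0i, c = -0.8960 + -1.3260i
Iter 1: z = -0.8960 + -1.3260i, |z|^2 = 2.5611
Iter 2: z = -1.8515 + 1.0502i, |z|^2 = 4.5308
Escaped at iteration 2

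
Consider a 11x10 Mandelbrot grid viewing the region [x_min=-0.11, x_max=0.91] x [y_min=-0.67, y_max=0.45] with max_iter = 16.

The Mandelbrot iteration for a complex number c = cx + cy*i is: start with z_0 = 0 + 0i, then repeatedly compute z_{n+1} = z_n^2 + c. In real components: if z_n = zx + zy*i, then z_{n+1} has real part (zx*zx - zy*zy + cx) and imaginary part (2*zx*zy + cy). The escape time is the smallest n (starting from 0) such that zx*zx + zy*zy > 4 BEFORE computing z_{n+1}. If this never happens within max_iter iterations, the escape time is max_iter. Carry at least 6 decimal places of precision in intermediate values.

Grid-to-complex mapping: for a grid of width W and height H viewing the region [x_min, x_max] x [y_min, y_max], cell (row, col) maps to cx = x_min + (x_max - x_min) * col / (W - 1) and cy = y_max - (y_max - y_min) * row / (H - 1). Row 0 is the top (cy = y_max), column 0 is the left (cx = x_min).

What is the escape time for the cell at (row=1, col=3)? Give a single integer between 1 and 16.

z_0 = 0 + 0i, c = 0.1960 + 0.3256i
Iter 1: z = 0.1960 + 0.3256i, |z|^2 = 0.1444
Iter 2: z = 0.1284 + 0.4532i, |z|^2 = 0.2219
Iter 3: z = 0.0071 + 0.4420i, |z|^2 = 0.1954
Iter 4: z = 0.0007 + 0.3319i, |z|^2 = 0.1101
Iter 5: z = 0.0859 + 0.3260i, |z|^2 = 0.1137
Iter 6: z = 0.0971 + 0.3816i, |z|^2 = 0.1550
Iter 7: z = 0.0598 + 0.3996i, |z|^2 = 0.1633
Iter 8: z = 0.0399 + 0.3734i, |z|^2 = 0.1410
Iter 9: z = 0.0582 + 0.3553i, |z|^2 = 0.1296
Iter 10: z = 0.0731 + 0.3669i, |z|^2 = 0.1400
Iter 11: z = 0.0667 + 0.3792i, |z|^2 = 0.1483
Iter 12: z = 0.0567 + 0.3762i, |z|^2 = 0.1447
Iter 13: z = 0.0577 + 0.3682i, |z|^2 = 0.1389
Iter 14: z = 0.0638 + 0.3680i, |z|^2 = 0.1395
Iter 15: z = 0.0646 + 0.3725i, |z|^2 = 0.1429

Answer: 16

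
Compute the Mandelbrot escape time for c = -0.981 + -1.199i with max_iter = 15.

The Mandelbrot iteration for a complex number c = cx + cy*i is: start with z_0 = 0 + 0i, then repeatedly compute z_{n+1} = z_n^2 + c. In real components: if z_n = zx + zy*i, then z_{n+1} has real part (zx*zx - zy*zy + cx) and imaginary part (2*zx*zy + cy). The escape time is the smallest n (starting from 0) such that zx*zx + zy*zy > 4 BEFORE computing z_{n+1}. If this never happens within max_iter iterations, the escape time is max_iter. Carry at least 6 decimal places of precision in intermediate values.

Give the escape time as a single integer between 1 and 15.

z_0 = 0 + 0i, c = -0.9810 + -1.1990i
Iter 1: z = -0.9810 + -1.1990i, |z|^2 = 2.4000
Iter 2: z = -1.4562 + 1.1534i, |z|^2 = 3.4511
Iter 3: z = -0.1908 + -4.5584i, |z|^2 = 20.8151
Escaped at iteration 3

Answer: 3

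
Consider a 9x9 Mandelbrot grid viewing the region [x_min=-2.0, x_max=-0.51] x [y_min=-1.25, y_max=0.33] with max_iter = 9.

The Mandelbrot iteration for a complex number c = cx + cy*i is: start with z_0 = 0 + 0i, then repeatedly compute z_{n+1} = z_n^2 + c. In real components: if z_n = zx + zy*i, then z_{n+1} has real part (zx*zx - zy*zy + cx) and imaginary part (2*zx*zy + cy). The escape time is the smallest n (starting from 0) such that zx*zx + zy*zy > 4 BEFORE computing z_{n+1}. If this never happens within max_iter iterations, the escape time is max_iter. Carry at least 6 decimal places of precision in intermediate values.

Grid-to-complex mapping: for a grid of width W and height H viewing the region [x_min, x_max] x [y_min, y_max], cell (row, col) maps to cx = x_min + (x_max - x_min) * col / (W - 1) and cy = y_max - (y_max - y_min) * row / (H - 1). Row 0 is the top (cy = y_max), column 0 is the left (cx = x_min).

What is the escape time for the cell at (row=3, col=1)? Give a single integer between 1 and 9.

z_0 = 0 + 0i, c = -1.8137 + -0.2625i
Iter 1: z = -1.8137 + -0.2625i, |z|^2 = 3.3586
Iter 2: z = 1.4070 + 0.6897i, |z|^2 = 2.4555
Iter 3: z = -0.3097 + 1.6784i, |z|^2 = 2.9130
Iter 4: z = -4.5349 + -1.3022i, |z|^2 = 22.2610
Escaped at iteration 4

Answer: 4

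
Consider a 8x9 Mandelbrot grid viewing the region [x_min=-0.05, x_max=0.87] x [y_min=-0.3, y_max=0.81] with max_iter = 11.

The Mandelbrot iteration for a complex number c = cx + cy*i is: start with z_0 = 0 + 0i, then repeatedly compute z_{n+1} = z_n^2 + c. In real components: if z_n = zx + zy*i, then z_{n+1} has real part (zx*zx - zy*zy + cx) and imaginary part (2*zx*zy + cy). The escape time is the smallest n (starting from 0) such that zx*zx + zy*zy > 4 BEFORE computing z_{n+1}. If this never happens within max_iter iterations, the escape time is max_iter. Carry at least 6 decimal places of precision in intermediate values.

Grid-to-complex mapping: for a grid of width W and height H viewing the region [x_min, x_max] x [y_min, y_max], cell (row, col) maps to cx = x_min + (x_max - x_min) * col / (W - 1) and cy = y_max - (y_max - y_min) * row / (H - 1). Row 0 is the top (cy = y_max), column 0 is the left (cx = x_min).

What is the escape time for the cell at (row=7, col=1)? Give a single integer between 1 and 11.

z_0 = 0 + 0i, c = 0.0814 + -0.1613i
Iter 1: z = 0.0814 + -0.1613i, |z|^2 = 0.0326
Iter 2: z = 0.0621 + -0.1875i, |z|^2 = 0.0390
Iter 3: z = 0.0501 + -0.1845i, |z|^2 = 0.0366
Iter 4: z = 0.0499 + -0.1797i, |z|^2 = 0.0348
Iter 5: z = 0.0516 + -0.1792i, |z|^2 = 0.0348
Iter 6: z = 0.0520 + -0.1797i, |z|^2 = 0.0350
Iter 7: z = 0.0518 + -0.1799i, |z|^2 = 0.0351
Iter 8: z = 0.0517 + -0.1799i, |z|^2 = 0.0350
Iter 9: z = 0.0517 + -0.1799i, |z|^2 = 0.0350
Iter 10: z = 0.0518 + -0.1799i, |z|^2 = 0.0350

Answer: 11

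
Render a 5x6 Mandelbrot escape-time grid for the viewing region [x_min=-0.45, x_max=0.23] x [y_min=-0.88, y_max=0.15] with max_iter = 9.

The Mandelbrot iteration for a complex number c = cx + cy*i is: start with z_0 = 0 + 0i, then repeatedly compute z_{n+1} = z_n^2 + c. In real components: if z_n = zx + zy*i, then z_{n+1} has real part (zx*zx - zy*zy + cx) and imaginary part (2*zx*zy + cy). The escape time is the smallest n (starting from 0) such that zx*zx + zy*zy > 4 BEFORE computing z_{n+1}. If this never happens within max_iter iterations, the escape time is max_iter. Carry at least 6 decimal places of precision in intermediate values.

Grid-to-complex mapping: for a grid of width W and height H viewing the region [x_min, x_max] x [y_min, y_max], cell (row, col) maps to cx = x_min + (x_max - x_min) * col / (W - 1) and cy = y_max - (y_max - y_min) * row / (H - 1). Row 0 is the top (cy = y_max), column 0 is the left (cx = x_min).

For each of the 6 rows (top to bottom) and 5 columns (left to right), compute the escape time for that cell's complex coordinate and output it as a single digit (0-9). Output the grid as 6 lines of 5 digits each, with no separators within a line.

(row=0, col=0): c = -0.4500 + 0.1500i → escape time 9
(row=0, col=1): c = -0.2800 + 0.1500i → escape time 9
(row=0, col=2): c = -0.1100 + 0.1500i → escape time 9
(row=0, col=3): c = 0.0600 + 0.1500i → escape time 9
(row=0, col=4): c = 0.2300 + 0.1500i → escape time 9
(row=1, col=0): c = -0.4500 + -0.0560i → escape time 9
(row=1, col=1): c = -0.2800 + -0.0560i → escape time 9
(row=1, col=2): c = -0.1100 + -0.0560i → escape time 9
(row=1, col=3): c = 0.0600 + -0.0560i → escape time 9
(row=1, col=4): c = 0.2300 + -0.0560i → escape time 9
(row=2, col=0): c = -0.4500 + -0.2620i → escape time 9
(row=2, col=1): c = -0.2800 + -0.2620i → escape time 9
(row=2, col=2): c = -0.1100 + -0.2620i → escape time 9
(row=2, col=3): c = 0.0600 + -0.2620i → escape time 9
(row=2, col=4): c = 0.2300 + -0.2620i → escape time 9
(row=3, col=0): c = -0.4500 + -0.4680i → escape time 9
(row=3, col=1): c = -0.2800 + -0.4680i → escape time 9
(row=3, col=2): c = -0.1100 + -0.4680i → escape time 9
(row=3, col=3): c = 0.0600 + -0.4680i → escape time 9
(row=3, col=4): c = 0.2300 + -0.4680i → escape time 9
(row=4, col=0): c = -0.4500 + -0.6740i → escape time 9
(row=4, col=1): c = -0.2800 + -0.6740i → escape time 9
(row=4, col=2): c = -0.1100 + -0.6740i → escape time 9
(row=4, col=3): c = 0.0600 + -0.6740i → escape time 9
(row=4, col=4): c = 0.2300 + -0.6740i → escape time 7
(row=5, col=0): c = -0.4500 + -0.8800i → escape time 5
(row=5, col=1): c = -0.2800 + -0.8800i → escape time 8
(row=5, col=2): c = -0.1100 + -0.8800i → escape time 9
(row=5, col=3): c = 0.0600 + -0.8800i → escape time 6
(row=5, col=4): c = 0.2300 + -0.8800i → escape time 4

Answer: 99999
99999
99999
99999
99997
58964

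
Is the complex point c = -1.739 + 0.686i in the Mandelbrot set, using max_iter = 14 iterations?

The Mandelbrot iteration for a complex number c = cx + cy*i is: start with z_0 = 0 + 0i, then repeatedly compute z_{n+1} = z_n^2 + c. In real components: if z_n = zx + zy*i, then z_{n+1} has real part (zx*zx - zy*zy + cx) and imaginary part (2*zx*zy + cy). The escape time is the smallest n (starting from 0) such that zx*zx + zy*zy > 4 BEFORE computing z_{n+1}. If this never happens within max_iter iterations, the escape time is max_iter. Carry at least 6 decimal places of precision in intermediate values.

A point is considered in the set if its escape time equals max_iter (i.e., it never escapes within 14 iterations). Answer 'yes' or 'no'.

z_0 = 0 + 0i, c = -1.7390 + 0.6860i
Iter 1: z = -1.7390 + 0.6860i, |z|^2 = 3.4947
Iter 2: z = 0.8145 + -1.6999i, |z|^2 = 3.5531
Iter 3: z = -3.9652 + -2.0832i, |z|^2 = 20.0630
Escaped at iteration 3

Answer: no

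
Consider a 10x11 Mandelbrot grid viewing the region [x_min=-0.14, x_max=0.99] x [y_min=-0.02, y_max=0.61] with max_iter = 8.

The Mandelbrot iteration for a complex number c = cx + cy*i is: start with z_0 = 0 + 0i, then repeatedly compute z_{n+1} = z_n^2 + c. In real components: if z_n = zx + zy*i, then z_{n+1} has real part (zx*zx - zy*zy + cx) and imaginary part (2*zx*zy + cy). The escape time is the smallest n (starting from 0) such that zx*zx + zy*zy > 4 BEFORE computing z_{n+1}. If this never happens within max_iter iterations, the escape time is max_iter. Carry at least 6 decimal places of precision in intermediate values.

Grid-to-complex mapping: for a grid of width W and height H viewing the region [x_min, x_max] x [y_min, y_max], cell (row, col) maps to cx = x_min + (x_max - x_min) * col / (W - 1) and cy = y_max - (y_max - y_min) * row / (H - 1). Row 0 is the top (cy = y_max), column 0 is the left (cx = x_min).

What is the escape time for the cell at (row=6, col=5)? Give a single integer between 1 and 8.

Answer: 6

Derivation:
z_0 = 0 + 0i, c = 0.4878 + 0.2320i
Iter 1: z = 0.4878 + 0.2320i, |z|^2 = 0.2918
Iter 2: z = 0.6719 + 0.4583i, |z|^2 = 0.6615
Iter 3: z = 0.7291 + 0.8479i, |z|^2 = 1.2505
Iter 4: z = 0.3005 + 1.4684i, |z|^2 = 2.2466
Iter 5: z = -1.5783 + 1.1146i, |z|^2 = 3.7331
Iter 6: z = 1.7364 + -3.2861i, |z|^2 = 13.8138
Escaped at iteration 6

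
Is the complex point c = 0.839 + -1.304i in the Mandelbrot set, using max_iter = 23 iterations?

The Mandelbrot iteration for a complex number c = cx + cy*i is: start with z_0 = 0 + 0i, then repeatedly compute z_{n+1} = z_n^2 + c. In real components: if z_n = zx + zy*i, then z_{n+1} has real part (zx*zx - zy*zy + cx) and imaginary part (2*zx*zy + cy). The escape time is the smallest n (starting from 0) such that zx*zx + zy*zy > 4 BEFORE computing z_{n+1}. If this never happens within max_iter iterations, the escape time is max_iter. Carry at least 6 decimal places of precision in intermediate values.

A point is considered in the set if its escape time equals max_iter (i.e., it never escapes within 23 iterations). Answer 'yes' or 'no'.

Answer: no

Derivation:
z_0 = 0 + 0i, c = 0.8390 + -1.3040i
Iter 1: z = 0.8390 + -1.3040i, |z|^2 = 2.4043
Iter 2: z = -0.1575 + -3.4921i, |z|^2 = 12.2197
Escaped at iteration 2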